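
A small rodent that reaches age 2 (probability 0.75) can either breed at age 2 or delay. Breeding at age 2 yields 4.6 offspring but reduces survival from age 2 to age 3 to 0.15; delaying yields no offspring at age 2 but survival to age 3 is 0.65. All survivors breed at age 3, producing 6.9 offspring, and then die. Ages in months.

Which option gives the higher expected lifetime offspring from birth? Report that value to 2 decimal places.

breed at age 2: R₀ = 0.75 × (4.6 + 0.15 × 6.9) = 0.75 × 5.6350 = 4.2263
delay to age 3: R₀ = 0.75 × (0.65 × 6.9) = 0.75 × 4.4850 = 3.3638
Higher: breed at age 2 (4.2263).

4.23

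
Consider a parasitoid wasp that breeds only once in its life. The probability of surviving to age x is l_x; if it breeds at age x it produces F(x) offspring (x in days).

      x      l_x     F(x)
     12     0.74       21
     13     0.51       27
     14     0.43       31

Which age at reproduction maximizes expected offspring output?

Expected offspring if breeding at age x = l_x × F(x):
  age 12: 0.74 × 21 = 15.540
  age 13: 0.51 × 27 = 13.770
  age 14: 0.43 × 31 = 13.330
Maximum at age 12 (15.540).

12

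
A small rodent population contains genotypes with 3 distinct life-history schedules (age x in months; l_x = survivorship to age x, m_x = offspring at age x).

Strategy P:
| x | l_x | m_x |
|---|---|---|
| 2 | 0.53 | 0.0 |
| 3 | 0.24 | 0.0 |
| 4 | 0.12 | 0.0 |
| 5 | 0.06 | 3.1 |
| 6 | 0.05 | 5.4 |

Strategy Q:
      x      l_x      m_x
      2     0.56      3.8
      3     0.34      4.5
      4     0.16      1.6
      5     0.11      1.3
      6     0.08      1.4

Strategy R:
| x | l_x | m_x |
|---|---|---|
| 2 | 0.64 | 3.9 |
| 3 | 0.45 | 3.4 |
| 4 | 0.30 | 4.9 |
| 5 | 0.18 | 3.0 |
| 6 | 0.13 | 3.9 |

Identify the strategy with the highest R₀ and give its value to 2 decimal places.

6.54

Strategy P: R₀ = 0.53×0.0 + 0.24×0.0 + 0.12×0.0 + 0.06×3.1 + 0.05×5.4 = 0.4560
Strategy Q: R₀ = 0.56×3.8 + 0.34×4.5 + 0.16×1.6 + 0.11×1.3 + 0.08×1.4 = 4.1690
Strategy R: R₀ = 0.64×3.9 + 0.45×3.4 + 0.30×4.9 + 0.18×3.0 + 0.13×3.9 = 6.5430
Highest R₀: strategy R with 6.5430.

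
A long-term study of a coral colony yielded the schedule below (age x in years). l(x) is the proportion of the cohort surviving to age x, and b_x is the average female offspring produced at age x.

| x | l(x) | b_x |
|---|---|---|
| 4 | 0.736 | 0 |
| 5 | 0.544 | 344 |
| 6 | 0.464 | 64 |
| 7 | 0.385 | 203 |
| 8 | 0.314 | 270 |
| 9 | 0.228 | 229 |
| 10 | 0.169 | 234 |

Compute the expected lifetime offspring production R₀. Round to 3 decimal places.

471.525

R₀ = Σ l(x) b_x:
  age 4: 0.736 × 0 = 0.0000
  age 5: 0.544 × 344 = 187.1360
  age 6: 0.464 × 64 = 29.6960
  age 7: 0.385 × 203 = 78.1550
  age 8: 0.314 × 270 = 84.7800
  age 9: 0.228 × 229 = 52.2120
  age 10: 0.169 × 234 = 39.5460
R₀ = 0.0000 + 187.1360 + 29.6960 + 78.1550 + 84.7800 + 52.2120 + 39.5460 = 471.5250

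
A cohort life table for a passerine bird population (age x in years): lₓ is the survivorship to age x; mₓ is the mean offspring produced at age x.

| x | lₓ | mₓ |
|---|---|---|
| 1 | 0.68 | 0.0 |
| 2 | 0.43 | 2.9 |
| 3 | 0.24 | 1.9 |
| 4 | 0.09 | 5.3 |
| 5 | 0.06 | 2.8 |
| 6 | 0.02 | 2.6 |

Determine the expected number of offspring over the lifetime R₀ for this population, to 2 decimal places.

R₀ = Σ lₓ mₓ:
  age 1: 0.68 × 0.0 = 0.0000
  age 2: 0.43 × 2.9 = 1.2470
  age 3: 0.24 × 1.9 = 0.4560
  age 4: 0.09 × 5.3 = 0.4770
  age 5: 0.06 × 2.8 = 0.1680
  age 6: 0.02 × 2.6 = 0.0520
R₀ = 0.0000 + 1.2470 + 0.4560 + 0.4770 + 0.1680 + 0.0520 = 2.4000

2.40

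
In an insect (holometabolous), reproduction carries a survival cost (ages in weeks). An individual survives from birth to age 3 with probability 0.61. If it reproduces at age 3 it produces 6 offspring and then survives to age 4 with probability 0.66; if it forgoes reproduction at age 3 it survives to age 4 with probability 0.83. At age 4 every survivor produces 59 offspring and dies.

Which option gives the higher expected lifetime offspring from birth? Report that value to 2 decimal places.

29.87

breed at age 3: R₀ = 0.61 × (6 + 0.66 × 59) = 0.61 × 44.9400 = 27.4134
delay to age 4: R₀ = 0.61 × (0.83 × 59) = 0.61 × 48.9700 = 29.8717
Higher: delay to age 4 (29.8717).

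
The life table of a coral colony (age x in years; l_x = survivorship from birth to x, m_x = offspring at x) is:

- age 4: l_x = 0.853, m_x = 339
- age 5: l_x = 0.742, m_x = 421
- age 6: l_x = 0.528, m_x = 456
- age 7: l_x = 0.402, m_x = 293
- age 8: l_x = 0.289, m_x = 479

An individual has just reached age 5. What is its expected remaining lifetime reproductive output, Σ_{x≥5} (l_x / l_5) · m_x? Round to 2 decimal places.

1090.79

l_5 = 0.742. Conditional survival from age 5 to x is l_x / l_5.
  x=5: (0.742/0.742) × 421 = 421.0000
  x=6: (0.528/0.742) × 456 = 324.4852
  x=7: (0.402/0.742) × 293 = 158.7412
  x=8: (0.289/0.742) × 479 = 186.5647
Sum = 421.0000 + 324.4852 + 158.7412 + 186.5647 = 1090.7911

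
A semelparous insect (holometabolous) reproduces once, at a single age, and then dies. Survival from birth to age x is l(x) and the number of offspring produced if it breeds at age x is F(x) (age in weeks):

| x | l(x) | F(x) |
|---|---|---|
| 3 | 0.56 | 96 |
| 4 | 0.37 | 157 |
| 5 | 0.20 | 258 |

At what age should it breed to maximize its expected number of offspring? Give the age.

4

Expected offspring if breeding at age x = l(x) × F(x):
  age 3: 0.56 × 96 = 53.760
  age 4: 0.37 × 157 = 58.090
  age 5: 0.20 × 258 = 51.600
Maximum at age 4 (58.090).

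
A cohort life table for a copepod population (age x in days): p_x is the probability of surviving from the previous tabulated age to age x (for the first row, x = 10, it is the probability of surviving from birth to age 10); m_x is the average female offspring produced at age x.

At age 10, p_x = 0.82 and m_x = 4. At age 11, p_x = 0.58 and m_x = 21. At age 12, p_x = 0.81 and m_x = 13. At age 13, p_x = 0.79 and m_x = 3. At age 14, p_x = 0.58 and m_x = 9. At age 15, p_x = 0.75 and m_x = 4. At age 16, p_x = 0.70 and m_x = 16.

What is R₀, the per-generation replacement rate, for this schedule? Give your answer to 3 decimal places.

Survivorship from birth: l_x = p_10·p_11·…·p_x.
  l_10 = 0.82000
  l_11 = 0.47560
  l_12 = 0.38524
  l_13 = 0.30434
  l_14 = 0.17652
  l_15 = 0.13239
  l_16 = 0.09267
R₀ = Σ l_x m_x:
  age 10: 0.82000 × 4 = 3.2800
  age 11: 0.47560 × 21 = 9.9876
  age 12: 0.38524 × 13 = 5.0081
  age 13: 0.30434 × 3 = 0.9130
  age 14: 0.17652 × 9 = 1.5887
  age 15: 0.13239 × 4 = 0.5296
  age 16: 0.09267 × 16 = 1.4827
R₀ = 3.2800 + 9.9876 + 5.0081 + 0.9130 + 1.5887 + 0.5296 + 1.4827 = 22.7897

22.790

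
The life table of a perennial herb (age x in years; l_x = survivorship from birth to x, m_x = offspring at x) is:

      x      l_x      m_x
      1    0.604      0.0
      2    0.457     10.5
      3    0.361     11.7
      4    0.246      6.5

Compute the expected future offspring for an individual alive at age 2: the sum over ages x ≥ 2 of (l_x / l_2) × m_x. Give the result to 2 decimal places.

l_2 = 0.457. Conditional survival from age 2 to x is l_x / l_2.
  x=2: (0.457/0.457) × 10.5 = 10.5000
  x=3: (0.361/0.457) × 11.7 = 9.2422
  x=4: (0.246/0.457) × 6.5 = 3.4989
Sum = 10.5000 + 9.2422 + 3.4989 = 23.2411

23.24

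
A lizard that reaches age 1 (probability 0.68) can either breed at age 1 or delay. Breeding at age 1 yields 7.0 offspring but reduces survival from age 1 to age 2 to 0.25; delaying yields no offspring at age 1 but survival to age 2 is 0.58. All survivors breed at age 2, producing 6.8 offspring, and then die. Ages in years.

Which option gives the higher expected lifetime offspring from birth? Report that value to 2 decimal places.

breed at age 1: R₀ = 0.68 × (7.0 + 0.25 × 6.8) = 0.68 × 8.7000 = 5.9160
delay to age 2: R₀ = 0.68 × (0.58 × 6.8) = 0.68 × 3.9440 = 2.6819
Higher: breed at age 1 (5.9160).

5.92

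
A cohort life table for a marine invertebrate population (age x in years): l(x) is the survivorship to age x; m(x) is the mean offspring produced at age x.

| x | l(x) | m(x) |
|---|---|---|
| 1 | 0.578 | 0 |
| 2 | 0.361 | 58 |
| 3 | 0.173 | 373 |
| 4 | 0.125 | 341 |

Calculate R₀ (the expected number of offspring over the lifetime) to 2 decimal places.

128.09

R₀ = Σ l(x) m(x):
  age 1: 0.578 × 0 = 0.0000
  age 2: 0.361 × 58 = 20.9380
  age 3: 0.173 × 373 = 64.5290
  age 4: 0.125 × 341 = 42.6250
R₀ = 0.0000 + 20.9380 + 64.5290 + 42.6250 = 128.0920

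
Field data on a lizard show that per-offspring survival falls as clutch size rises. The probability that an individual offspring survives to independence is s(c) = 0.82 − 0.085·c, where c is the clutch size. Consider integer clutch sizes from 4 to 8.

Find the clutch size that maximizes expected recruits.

Expected recruits = c × s(c):
  c=4: 4 × 0.480 = 1.920
  c=5: 5 × 0.395 = 1.975
  c=6: 6 × 0.310 = 1.860
  c=7: 7 × 0.225 = 1.575
  c=8: 8 × 0.140 = 1.120
Maximum at c = 5 (1.975 recruits).

5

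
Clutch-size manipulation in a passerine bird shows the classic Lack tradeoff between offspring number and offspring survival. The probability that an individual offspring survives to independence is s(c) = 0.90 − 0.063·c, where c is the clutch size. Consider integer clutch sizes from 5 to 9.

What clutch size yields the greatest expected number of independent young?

Expected independent young = c × s(c):
  c=5: 5 × 0.585 = 2.925
  c=6: 6 × 0.522 = 3.132
  c=7: 7 × 0.459 = 3.213
  c=8: 8 × 0.396 = 3.168
  c=9: 9 × 0.333 = 2.997
Maximum at c = 7 (3.213 independent young).

7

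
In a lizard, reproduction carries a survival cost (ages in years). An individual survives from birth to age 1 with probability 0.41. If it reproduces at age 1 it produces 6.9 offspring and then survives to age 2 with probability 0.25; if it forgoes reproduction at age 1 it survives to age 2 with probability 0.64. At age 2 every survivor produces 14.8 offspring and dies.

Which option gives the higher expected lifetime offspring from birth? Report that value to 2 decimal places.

breed at age 1: R₀ = 0.41 × (6.9 + 0.25 × 14.8) = 0.41 × 10.6000 = 4.3460
delay to age 2: R₀ = 0.41 × (0.64 × 14.8) = 0.41 × 9.4720 = 3.8835
Higher: breed at age 1 (4.3460).

4.35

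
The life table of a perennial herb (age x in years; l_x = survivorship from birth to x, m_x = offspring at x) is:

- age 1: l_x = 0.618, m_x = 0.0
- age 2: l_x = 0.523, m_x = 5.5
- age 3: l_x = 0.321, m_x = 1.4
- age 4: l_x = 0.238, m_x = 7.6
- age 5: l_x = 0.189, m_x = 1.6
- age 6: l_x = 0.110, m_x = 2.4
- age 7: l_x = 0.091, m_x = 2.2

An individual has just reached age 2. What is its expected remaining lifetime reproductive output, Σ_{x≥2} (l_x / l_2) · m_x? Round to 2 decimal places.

l_2 = 0.523. Conditional survival from age 2 to x is l_x / l_2.
  x=2: (0.523/0.523) × 5.5 = 5.5000
  x=3: (0.321/0.523) × 1.4 = 0.8593
  x=4: (0.238/0.523) × 7.6 = 3.4585
  x=5: (0.189/0.523) × 1.6 = 0.5782
  x=6: (0.110/0.523) × 2.4 = 0.5048
  x=7: (0.091/0.523) × 2.2 = 0.3828
Sum = 5.5000 + 0.8593 + 3.4585 + 0.5782 + 0.5048 + 0.3828 = 11.2836

11.28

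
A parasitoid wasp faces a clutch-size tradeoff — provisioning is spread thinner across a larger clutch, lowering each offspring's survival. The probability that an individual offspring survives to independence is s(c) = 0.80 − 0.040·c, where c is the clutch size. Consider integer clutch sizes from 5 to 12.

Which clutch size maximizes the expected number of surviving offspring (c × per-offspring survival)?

Expected surviving offspring = c × s(c):
  c=5: 5 × 0.600 = 3.000
  c=6: 6 × 0.560 = 3.360
  c=7: 7 × 0.520 = 3.640
  c=8: 8 × 0.480 = 3.840
  c=9: 9 × 0.440 = 3.960
  c=10: 10 × 0.400 = 4.000
  c=11: 11 × 0.360 = 3.960
  c=12: 12 × 0.320 = 3.840
Maximum at c = 10 (4.000 surviving offspring).

10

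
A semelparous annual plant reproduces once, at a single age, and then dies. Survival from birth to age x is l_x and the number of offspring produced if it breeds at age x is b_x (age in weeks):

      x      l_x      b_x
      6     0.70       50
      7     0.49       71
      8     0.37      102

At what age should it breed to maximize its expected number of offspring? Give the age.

8

Expected offspring if breeding at age x = l_x × b_x:
  age 6: 0.70 × 50 = 35.000
  age 7: 0.49 × 71 = 34.790
  age 8: 0.37 × 102 = 37.740
Maximum at age 8 (37.740).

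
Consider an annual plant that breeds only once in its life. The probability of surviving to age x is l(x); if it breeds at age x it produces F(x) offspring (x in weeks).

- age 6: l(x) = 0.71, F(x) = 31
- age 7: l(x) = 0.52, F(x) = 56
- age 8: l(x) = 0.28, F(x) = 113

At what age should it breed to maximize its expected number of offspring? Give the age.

Expected offspring if breeding at age x = l(x) × F(x):
  age 6: 0.71 × 31 = 22.010
  age 7: 0.52 × 56 = 29.120
  age 8: 0.28 × 113 = 31.640
Maximum at age 8 (31.640).

8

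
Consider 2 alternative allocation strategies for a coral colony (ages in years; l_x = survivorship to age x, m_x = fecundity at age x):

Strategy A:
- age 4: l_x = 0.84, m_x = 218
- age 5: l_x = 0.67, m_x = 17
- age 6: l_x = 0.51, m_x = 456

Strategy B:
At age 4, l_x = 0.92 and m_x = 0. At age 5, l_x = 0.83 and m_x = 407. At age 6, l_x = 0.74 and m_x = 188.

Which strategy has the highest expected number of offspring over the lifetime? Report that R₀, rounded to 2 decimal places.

Strategy A: R₀ = 0.84×218 + 0.67×17 + 0.51×456 = 427.0700
Strategy B: R₀ = 0.92×0 + 0.83×407 + 0.74×188 = 476.9300
Highest R₀: strategy B with 476.9300.

476.93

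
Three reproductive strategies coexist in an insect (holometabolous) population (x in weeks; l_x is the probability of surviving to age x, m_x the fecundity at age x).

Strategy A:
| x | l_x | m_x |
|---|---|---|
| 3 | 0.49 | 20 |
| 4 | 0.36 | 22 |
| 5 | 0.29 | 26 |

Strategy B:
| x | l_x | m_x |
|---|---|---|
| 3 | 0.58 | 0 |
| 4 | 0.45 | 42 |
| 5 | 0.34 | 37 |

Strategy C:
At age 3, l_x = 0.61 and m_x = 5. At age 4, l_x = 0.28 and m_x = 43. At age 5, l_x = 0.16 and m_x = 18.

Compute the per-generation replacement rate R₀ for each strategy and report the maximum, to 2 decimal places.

Strategy A: R₀ = 0.49×20 + 0.36×22 + 0.29×26 = 25.2600
Strategy B: R₀ = 0.58×0 + 0.45×42 + 0.34×37 = 31.4800
Strategy C: R₀ = 0.61×5 + 0.28×43 + 0.16×18 = 17.9700
Highest R₀: strategy B with 31.4800.

31.48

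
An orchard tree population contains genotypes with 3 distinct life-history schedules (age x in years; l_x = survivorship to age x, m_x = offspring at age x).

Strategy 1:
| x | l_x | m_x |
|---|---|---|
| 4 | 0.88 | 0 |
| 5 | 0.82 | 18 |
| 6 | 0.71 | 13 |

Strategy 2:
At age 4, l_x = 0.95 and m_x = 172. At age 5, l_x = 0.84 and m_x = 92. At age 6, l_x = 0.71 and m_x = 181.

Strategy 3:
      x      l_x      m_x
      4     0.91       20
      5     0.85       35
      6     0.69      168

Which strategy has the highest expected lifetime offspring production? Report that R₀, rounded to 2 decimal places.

Strategy 1: R₀ = 0.88×0 + 0.82×18 + 0.71×13 = 23.9900
Strategy 2: R₀ = 0.95×172 + 0.84×92 + 0.71×181 = 369.1900
Strategy 3: R₀ = 0.91×20 + 0.85×35 + 0.69×168 = 163.8700
Highest R₀: strategy 2 with 369.1900.

369.19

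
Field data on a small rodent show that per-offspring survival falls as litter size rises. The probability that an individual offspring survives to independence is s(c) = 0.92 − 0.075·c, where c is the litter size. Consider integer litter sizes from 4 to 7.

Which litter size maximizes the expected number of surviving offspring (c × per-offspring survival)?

Expected surviving offspring = c × s(c):
  c=4: 4 × 0.620 = 2.480
  c=5: 5 × 0.545 = 2.725
  c=6: 6 × 0.470 = 2.820
  c=7: 7 × 0.395 = 2.765
Maximum at c = 6 (2.820 surviving offspring).

6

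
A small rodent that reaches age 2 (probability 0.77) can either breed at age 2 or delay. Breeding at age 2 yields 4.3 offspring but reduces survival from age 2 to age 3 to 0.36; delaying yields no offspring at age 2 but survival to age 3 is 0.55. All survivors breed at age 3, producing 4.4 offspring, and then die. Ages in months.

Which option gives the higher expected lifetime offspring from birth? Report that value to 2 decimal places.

breed at age 2: R₀ = 0.77 × (4.3 + 0.36 × 4.4) = 0.77 × 5.8840 = 4.5307
delay to age 3: R₀ = 0.77 × (0.55 × 4.4) = 0.77 × 2.4200 = 1.8634
Higher: breed at age 2 (4.5307).

4.53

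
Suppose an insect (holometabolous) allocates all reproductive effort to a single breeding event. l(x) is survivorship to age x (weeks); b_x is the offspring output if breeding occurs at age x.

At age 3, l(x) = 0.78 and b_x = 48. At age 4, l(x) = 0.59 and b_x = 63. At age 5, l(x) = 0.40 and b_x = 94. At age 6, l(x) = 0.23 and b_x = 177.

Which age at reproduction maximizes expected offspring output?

6

Expected offspring if breeding at age x = l(x) × b_x:
  age 3: 0.78 × 48 = 37.440
  age 4: 0.59 × 63 = 37.170
  age 5: 0.40 × 94 = 37.600
  age 6: 0.23 × 177 = 40.710
Maximum at age 6 (40.710).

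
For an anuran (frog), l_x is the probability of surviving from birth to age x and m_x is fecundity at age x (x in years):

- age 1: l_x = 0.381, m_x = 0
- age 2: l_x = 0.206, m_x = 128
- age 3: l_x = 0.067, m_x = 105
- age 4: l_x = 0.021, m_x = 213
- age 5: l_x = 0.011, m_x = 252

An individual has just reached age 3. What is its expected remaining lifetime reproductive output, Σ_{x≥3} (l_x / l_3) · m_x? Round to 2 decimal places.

l_3 = 0.067. Conditional survival from age 3 to x is l_x / l_3.
  x=3: (0.067/0.067) × 105 = 105.0000
  x=4: (0.021/0.067) × 213 = 66.7612
  x=5: (0.011/0.067) × 252 = 41.3731
Sum = 105.0000 + 66.7612 + 41.3731 = 213.1343

213.13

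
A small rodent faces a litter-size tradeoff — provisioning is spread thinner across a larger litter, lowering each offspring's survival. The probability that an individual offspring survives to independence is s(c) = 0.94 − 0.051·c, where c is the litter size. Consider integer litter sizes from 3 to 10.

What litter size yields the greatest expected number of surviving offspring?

Expected surviving offspring = c × s(c):
  c=3: 3 × 0.787 = 2.361
  c=4: 4 × 0.736 = 2.944
  c=5: 5 × 0.685 = 3.425
  c=6: 6 × 0.634 = 3.804
  c=7: 7 × 0.583 = 4.081
  c=8: 8 × 0.532 = 4.256
  c=9: 9 × 0.481 = 4.329
  c=10: 10 × 0.430 = 4.300
Maximum at c = 9 (4.329 surviving offspring).

9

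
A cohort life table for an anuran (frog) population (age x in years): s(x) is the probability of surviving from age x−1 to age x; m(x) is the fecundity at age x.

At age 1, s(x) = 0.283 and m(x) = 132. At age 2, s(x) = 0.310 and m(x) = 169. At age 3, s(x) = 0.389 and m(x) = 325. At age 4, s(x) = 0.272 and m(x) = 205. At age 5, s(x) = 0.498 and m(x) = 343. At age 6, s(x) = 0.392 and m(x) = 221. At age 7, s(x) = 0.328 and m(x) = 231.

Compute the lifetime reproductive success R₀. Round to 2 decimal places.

67.30

Survivorship from birth: l_x = s_1·s_2·…·s_x.
  l_1 = 0.28300
  l_2 = 0.08773
  l_3 = 0.03413
  l_4 = 0.00928
  l_5 = 0.00462
  l_6 = 0.00181
  l_7 = 0.00059
R₀ = Σ l_x m(x):
  age 1: 0.28300 × 132 = 37.3560
  age 2: 0.08773 × 169 = 14.8264
  age 3: 0.03413 × 325 = 11.0922
  age 4: 0.00928 × 205 = 1.9024
  age 5: 0.00462 × 343 = 1.5847
  age 6: 0.00181 × 221 = 0.4000
  age 7: 0.00059 × 231 = 0.1363
R₀ = 37.3560 + 14.8264 + 11.0922 + 1.9024 + 1.5847 + 0.4000 + 0.1363 = 67.2980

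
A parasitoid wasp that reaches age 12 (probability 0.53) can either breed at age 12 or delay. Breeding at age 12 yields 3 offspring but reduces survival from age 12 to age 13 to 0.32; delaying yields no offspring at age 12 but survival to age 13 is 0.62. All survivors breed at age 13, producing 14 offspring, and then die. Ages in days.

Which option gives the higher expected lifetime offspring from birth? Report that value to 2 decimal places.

breed at age 12: R₀ = 0.53 × (3 + 0.32 × 14) = 0.53 × 7.4800 = 3.9644
delay to age 13: R₀ = 0.53 × (0.62 × 14) = 0.53 × 8.6800 = 4.6004
Higher: delay to age 13 (4.6004).

4.60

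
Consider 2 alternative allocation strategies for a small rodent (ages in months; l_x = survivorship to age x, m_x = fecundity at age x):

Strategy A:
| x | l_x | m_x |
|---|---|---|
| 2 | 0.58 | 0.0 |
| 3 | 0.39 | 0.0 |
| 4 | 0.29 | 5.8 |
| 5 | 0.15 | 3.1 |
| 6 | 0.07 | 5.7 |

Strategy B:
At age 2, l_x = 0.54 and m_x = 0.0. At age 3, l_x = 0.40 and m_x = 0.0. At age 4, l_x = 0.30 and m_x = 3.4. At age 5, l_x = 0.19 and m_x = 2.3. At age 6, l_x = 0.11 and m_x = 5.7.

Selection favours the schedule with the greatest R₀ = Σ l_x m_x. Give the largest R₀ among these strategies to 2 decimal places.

Strategy A: R₀ = 0.58×0.0 + 0.39×0.0 + 0.29×5.8 + 0.15×3.1 + 0.07×5.7 = 2.5460
Strategy B: R₀ = 0.54×0.0 + 0.40×0.0 + 0.30×3.4 + 0.19×2.3 + 0.11×5.7 = 2.0840
Highest R₀: strategy A with 2.5460.

2.55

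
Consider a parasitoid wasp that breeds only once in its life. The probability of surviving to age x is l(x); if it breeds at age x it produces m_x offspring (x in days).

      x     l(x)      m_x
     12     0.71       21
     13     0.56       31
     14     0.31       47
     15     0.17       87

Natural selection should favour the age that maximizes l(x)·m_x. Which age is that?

Expected offspring if breeding at age x = l(x) × m_x:
  age 12: 0.71 × 21 = 14.910
  age 13: 0.56 × 31 = 17.360
  age 14: 0.31 × 47 = 14.570
  age 15: 0.17 × 87 = 14.790
Maximum at age 13 (17.360).

13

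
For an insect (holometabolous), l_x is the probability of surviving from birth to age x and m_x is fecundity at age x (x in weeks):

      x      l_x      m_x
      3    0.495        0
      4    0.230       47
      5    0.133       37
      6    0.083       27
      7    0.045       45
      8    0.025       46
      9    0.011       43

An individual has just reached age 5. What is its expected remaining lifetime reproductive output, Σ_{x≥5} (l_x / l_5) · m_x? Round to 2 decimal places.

l_5 = 0.133. Conditional survival from age 5 to x is l_x / l_5.
  x=5: (0.133/0.133) × 37 = 37.0000
  x=6: (0.083/0.133) × 27 = 16.8496
  x=7: (0.045/0.133) × 45 = 15.2256
  x=8: (0.025/0.133) × 46 = 8.6466
  x=9: (0.011/0.133) × 43 = 3.5564
Sum = 37.0000 + 16.8496 + 15.2256 + 8.6466 + 3.5564 = 81.2782

81.28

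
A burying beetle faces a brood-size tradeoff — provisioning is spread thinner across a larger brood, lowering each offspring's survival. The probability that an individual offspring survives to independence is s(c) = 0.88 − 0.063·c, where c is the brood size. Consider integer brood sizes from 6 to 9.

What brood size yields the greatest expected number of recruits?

Expected recruits = c × s(c):
  c=6: 6 × 0.502 = 3.012
  c=7: 7 × 0.439 = 3.073
  c=8: 8 × 0.376 = 3.008
  c=9: 9 × 0.313 = 2.817
Maximum at c = 7 (3.073 recruits).

7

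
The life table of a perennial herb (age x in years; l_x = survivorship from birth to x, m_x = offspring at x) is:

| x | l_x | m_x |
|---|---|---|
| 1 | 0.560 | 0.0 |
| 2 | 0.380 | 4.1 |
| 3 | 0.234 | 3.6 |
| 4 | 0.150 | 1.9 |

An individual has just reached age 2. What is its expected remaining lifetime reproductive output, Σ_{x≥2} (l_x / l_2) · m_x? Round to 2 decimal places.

7.07

l_2 = 0.380. Conditional survival from age 2 to x is l_x / l_2.
  x=2: (0.380/0.380) × 4.1 = 4.1000
  x=3: (0.234/0.380) × 3.6 = 2.2168
  x=4: (0.150/0.380) × 1.9 = 0.7500
Sum = 4.1000 + 2.2168 + 0.7500 = 7.0668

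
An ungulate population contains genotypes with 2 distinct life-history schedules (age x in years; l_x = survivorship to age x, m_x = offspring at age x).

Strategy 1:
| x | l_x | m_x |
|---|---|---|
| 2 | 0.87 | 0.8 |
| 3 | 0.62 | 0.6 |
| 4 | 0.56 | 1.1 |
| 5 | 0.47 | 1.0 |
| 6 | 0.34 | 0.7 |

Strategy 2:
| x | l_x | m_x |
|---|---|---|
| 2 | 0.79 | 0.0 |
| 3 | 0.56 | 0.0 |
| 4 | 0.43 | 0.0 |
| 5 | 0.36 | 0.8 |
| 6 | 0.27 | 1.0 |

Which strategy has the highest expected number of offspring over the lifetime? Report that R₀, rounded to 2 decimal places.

2.39

Strategy 1: R₀ = 0.87×0.8 + 0.62×0.6 + 0.56×1.1 + 0.47×1.0 + 0.34×0.7 = 2.3920
Strategy 2: R₀ = 0.79×0.0 + 0.56×0.0 + 0.43×0.0 + 0.36×0.8 + 0.27×1.0 = 0.5580
Highest R₀: strategy 1 with 2.3920.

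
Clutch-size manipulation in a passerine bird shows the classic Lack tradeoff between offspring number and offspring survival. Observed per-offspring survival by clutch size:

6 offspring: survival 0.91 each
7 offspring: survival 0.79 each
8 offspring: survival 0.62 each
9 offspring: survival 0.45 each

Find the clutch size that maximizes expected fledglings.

Expected fledglings = c × s(c):
  c=6: 6 × 0.91 = 5.460
  c=7: 7 × 0.79 = 5.530
  c=8: 8 × 0.62 = 4.960
  c=9: 9 × 0.45 = 4.050
Maximum at c = 7 (5.530 fledglings).

7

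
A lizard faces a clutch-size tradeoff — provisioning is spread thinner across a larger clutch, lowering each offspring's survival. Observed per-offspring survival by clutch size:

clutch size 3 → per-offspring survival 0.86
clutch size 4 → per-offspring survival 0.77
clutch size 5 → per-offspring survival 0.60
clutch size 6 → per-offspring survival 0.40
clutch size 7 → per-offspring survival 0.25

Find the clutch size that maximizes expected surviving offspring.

Expected surviving offspring = c × s(c):
  c=3: 3 × 0.86 = 2.580
  c=4: 4 × 0.77 = 3.080
  c=5: 5 × 0.60 = 3.000
  c=6: 6 × 0.40 = 2.400
  c=7: 7 × 0.25 = 1.750
Maximum at c = 4 (3.080 surviving offspring).

4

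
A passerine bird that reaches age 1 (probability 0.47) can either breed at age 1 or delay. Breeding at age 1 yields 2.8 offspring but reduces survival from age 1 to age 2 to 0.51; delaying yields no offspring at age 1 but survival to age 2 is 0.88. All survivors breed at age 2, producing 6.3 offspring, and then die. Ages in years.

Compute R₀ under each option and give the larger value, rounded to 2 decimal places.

2.83

breed at age 1: R₀ = 0.47 × (2.8 + 0.51 × 6.3) = 0.47 × 6.0130 = 2.8261
delay to age 2: R₀ = 0.47 × (0.88 × 6.3) = 0.47 × 5.5440 = 2.6057
Higher: breed at age 1 (2.8261).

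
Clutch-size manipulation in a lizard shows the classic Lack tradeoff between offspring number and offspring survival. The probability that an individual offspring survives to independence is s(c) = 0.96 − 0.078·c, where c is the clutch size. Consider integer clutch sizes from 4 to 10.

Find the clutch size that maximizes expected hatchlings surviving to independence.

Expected hatchlings surviving to independence = c × s(c):
  c=4: 4 × 0.648 = 2.592
  c=5: 5 × 0.570 = 2.850
  c=6: 6 × 0.492 = 2.952
  c=7: 7 × 0.414 = 2.898
  c=8: 8 × 0.336 = 2.688
  c=9: 9 × 0.258 = 2.322
  c=10: 10 × 0.180 = 1.800
Maximum at c = 6 (2.952 hatchlings surviving to independence).

6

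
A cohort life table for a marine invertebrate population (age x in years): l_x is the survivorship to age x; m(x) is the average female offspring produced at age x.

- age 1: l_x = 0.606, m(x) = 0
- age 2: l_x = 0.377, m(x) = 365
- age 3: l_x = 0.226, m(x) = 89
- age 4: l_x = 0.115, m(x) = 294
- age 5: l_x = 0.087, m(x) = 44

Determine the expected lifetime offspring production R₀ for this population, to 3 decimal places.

R₀ = Σ l_x m(x):
  age 1: 0.606 × 0 = 0.0000
  age 2: 0.377 × 365 = 137.6050
  age 3: 0.226 × 89 = 20.1140
  age 4: 0.115 × 294 = 33.8100
  age 5: 0.087 × 44 = 3.8280
R₀ = 0.0000 + 137.6050 + 20.1140 + 33.8100 + 3.8280 = 195.3570

195.357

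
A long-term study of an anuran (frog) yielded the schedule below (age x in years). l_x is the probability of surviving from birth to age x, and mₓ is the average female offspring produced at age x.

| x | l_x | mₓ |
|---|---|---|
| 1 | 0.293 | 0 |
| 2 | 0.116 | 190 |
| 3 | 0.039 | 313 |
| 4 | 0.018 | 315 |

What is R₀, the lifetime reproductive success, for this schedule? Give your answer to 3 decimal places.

R₀ = Σ l_x mₓ:
  age 1: 0.293 × 0 = 0.0000
  age 2: 0.116 × 190 = 22.0400
  age 3: 0.039 × 313 = 12.2070
  age 4: 0.018 × 315 = 5.6700
R₀ = 0.0000 + 22.0400 + 12.2070 + 5.6700 = 39.9170

39.917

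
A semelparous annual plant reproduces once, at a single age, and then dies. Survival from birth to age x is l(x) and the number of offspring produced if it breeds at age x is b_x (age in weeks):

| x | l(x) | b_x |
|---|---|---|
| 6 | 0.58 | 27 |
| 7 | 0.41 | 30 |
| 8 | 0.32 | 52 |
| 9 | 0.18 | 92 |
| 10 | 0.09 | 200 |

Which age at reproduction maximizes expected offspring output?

10

Expected offspring if breeding at age x = l(x) × b_x:
  age 6: 0.58 × 27 = 15.660
  age 7: 0.41 × 30 = 12.300
  age 8: 0.32 × 52 = 16.640
  age 9: 0.18 × 92 = 16.560
  age 10: 0.09 × 200 = 18.000
Maximum at age 10 (18.000).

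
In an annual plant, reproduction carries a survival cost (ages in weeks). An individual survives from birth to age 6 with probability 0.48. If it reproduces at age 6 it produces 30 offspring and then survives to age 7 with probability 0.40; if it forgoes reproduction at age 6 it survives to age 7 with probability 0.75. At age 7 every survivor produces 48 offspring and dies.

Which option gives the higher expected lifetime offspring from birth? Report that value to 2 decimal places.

breed at age 6: R₀ = 0.48 × (30 + 0.40 × 48) = 0.48 × 49.2000 = 23.6160
delay to age 7: R₀ = 0.48 × (0.75 × 48) = 0.48 × 36.0000 = 17.2800
Higher: breed at age 6 (23.6160).

23.62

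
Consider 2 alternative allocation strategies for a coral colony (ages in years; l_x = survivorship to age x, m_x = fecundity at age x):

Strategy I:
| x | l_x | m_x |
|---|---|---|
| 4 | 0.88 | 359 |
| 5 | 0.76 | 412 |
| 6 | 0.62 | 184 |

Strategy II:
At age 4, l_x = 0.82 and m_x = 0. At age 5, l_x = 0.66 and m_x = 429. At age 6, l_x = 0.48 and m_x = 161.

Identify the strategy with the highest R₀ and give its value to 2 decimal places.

743.12

Strategy I: R₀ = 0.88×359 + 0.76×412 + 0.62×184 = 743.1200
Strategy II: R₀ = 0.82×0 + 0.66×429 + 0.48×161 = 360.4200
Highest R₀: strategy I with 743.1200.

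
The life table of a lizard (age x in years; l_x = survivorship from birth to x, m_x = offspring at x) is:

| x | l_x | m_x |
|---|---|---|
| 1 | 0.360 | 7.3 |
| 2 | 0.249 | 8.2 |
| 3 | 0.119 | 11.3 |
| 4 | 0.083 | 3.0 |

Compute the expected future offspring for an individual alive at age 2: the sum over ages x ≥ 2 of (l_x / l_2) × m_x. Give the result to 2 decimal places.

l_2 = 0.249. Conditional survival from age 2 to x is l_x / l_2.
  x=2: (0.249/0.249) × 8.2 = 8.2000
  x=3: (0.119/0.249) × 11.3 = 5.4004
  x=4: (0.083/0.249) × 3.0 = 1.0000
Sum = 8.2000 + 5.4004 + 1.0000 = 14.6004

14.60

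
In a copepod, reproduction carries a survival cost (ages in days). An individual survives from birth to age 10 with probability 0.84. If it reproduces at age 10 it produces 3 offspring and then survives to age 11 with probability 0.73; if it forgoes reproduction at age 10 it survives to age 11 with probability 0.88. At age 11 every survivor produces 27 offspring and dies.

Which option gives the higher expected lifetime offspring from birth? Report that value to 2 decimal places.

breed at age 10: R₀ = 0.84 × (3 + 0.73 × 27) = 0.84 × 22.7100 = 19.0764
delay to age 11: R₀ = 0.84 × (0.88 × 27) = 0.84 × 23.7600 = 19.9584
Higher: delay to age 11 (19.9584).

19.96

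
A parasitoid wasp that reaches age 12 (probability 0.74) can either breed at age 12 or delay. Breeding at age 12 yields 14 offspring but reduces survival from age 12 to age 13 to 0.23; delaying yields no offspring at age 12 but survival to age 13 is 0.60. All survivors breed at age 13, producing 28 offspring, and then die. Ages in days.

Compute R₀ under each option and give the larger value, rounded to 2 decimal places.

15.13

breed at age 12: R₀ = 0.74 × (14 + 0.23 × 28) = 0.74 × 20.4400 = 15.1256
delay to age 13: R₀ = 0.74 × (0.60 × 28) = 0.74 × 16.8000 = 12.4320
Higher: breed at age 12 (15.1256).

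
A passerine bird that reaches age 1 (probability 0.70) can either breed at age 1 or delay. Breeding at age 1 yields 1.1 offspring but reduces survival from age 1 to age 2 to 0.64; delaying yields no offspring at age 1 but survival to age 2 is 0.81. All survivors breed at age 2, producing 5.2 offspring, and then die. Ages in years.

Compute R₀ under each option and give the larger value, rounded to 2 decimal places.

breed at age 1: R₀ = 0.70 × (1.1 + 0.64 × 5.2) = 0.70 × 4.4280 = 3.0996
delay to age 2: R₀ = 0.70 × (0.81 × 5.2) = 0.70 × 4.2120 = 2.9484
Higher: breed at age 1 (3.0996).

3.10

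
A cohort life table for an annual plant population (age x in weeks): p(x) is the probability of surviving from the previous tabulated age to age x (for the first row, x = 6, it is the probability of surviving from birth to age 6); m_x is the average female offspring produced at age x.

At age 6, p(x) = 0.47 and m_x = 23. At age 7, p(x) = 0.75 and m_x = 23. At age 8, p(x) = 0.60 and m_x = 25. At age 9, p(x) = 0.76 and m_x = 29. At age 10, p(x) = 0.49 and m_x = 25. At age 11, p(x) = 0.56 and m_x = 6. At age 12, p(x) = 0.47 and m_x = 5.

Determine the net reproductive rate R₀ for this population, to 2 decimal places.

31.20

Survivorship from birth: l_x = p_6·p_7·…·p_x.
  l_6 = 0.47000
  l_7 = 0.35250
  l_8 = 0.21150
  l_9 = 0.16074
  l_10 = 0.07876
  l_11 = 0.04411
  l_12 = 0.02073
R₀ = Σ l_x m_x:
  age 6: 0.47000 × 23 = 10.8100
  age 7: 0.35250 × 23 = 8.1075
  age 8: 0.21150 × 25 = 5.2875
  age 9: 0.16074 × 29 = 4.6615
  age 10: 0.07876 × 25 = 1.9690
  age 11: 0.04411 × 6 = 0.2647
  age 12: 0.02073 × 5 = 0.1036
R₀ = 10.8100 + 8.1075 + 5.2875 + 4.6615 + 1.9690 + 0.2647 + 0.1036 = 31.2038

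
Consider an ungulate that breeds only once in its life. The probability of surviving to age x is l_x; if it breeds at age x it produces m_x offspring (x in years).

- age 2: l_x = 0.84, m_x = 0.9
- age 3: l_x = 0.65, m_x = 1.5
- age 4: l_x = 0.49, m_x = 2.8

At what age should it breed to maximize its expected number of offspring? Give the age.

4

Expected offspring if breeding at age x = l_x × m_x:
  age 2: 0.84 × 0.9 = 0.756
  age 3: 0.65 × 1.5 = 0.975
  age 4: 0.49 × 2.8 = 1.372
Maximum at age 4 (1.372).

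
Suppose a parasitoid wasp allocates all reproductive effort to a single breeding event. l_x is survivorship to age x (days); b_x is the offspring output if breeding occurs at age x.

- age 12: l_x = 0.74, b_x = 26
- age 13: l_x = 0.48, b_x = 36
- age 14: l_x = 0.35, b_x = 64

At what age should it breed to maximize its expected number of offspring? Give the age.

Expected offspring if breeding at age x = l_x × b_x:
  age 12: 0.74 × 26 = 19.240
  age 13: 0.48 × 36 = 17.280
  age 14: 0.35 × 64 = 22.400
Maximum at age 14 (22.400).

14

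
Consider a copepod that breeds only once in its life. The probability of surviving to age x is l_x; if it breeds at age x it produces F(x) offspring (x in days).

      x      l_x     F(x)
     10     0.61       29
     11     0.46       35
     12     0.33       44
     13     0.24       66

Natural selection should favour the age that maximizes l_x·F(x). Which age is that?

Expected offspring if breeding at age x = l_x × F(x):
  age 10: 0.61 × 29 = 17.690
  age 11: 0.46 × 35 = 16.100
  age 12: 0.33 × 44 = 14.520
  age 13: 0.24 × 66 = 15.840
Maximum at age 10 (17.690).

10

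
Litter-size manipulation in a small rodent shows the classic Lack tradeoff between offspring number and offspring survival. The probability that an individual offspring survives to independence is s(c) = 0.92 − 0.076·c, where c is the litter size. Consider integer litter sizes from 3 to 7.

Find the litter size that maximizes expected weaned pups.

Expected weaned pups = c × s(c):
  c=3: 3 × 0.692 = 2.076
  c=4: 4 × 0.616 = 2.464
  c=5: 5 × 0.540 = 2.700
  c=6: 6 × 0.464 = 2.784
  c=7: 7 × 0.388 = 2.716
Maximum at c = 6 (2.784 weaned pups).

6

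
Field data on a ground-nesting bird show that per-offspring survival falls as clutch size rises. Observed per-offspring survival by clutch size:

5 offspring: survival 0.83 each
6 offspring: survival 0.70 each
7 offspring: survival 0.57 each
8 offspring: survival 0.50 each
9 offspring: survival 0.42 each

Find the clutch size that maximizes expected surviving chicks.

Expected surviving chicks = c × s(c):
  c=5: 5 × 0.83 = 4.150
  c=6: 6 × 0.70 = 4.200
  c=7: 7 × 0.57 = 3.990
  c=8: 8 × 0.50 = 4.000
  c=9: 9 × 0.42 = 3.780
Maximum at c = 6 (4.200 surviving chicks).

6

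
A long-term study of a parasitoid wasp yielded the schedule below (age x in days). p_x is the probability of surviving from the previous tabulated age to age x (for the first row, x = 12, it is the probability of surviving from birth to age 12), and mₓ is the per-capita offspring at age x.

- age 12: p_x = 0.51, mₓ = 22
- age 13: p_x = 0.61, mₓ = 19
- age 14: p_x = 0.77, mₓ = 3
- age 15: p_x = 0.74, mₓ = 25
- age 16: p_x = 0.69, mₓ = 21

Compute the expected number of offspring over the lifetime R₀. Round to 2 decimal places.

24.85

Survivorship from birth: l_x = p_12·p_13·…·p_x.
  l_12 = 0.51000
  l_13 = 0.31110
  l_14 = 0.23955
  l_15 = 0.17726
  l_16 = 0.12231
R₀ = Σ l_x mₓ:
  age 12: 0.51000 × 22 = 11.2200
  age 13: 0.31110 × 19 = 5.9109
  age 14: 0.23955 × 3 = 0.7187
  age 15: 0.17726 × 25 = 4.4315
  age 16: 0.12231 × 21 = 2.5685
R₀ = 11.2200 + 5.9109 + 0.7187 + 4.4315 + 2.5685 = 24.8496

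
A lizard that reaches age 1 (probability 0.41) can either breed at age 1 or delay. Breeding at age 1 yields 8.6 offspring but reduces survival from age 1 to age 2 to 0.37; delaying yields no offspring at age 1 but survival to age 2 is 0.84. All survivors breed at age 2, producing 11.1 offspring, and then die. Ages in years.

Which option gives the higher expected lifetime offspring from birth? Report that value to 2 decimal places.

5.21

breed at age 1: R₀ = 0.41 × (8.6 + 0.37 × 11.1) = 0.41 × 12.7070 = 5.2099
delay to age 2: R₀ = 0.41 × (0.84 × 11.1) = 0.41 × 9.3240 = 3.8228
Higher: breed at age 1 (5.2099).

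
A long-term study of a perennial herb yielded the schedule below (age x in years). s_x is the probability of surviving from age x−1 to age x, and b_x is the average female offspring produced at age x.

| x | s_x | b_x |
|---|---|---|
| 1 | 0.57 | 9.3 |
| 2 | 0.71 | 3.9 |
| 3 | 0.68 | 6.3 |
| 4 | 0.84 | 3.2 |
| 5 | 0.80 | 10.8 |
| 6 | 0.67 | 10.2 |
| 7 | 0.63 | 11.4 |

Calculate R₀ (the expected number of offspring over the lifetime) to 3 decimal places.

13.504

Survivorship from birth: l_x = s_1·s_2·…·s_x.
  l_1 = 0.57000
  l_2 = 0.40470
  l_3 = 0.27520
  l_4 = 0.23116
  l_5 = 0.18493
  l_6 = 0.12390
  l_7 = 0.07806
R₀ = Σ l_x b_x:
  age 1: 0.57000 × 9.3 = 5.3010
  age 2: 0.40470 × 3.9 = 1.5783
  age 3: 0.27520 × 6.3 = 1.7338
  age 4: 0.23116 × 3.2 = 0.7397
  age 5: 0.18493 × 10.8 = 1.9972
  age 6: 0.12390 × 10.2 = 1.2638
  age 7: 0.07806 × 11.4 = 0.8899
R₀ = 5.3010 + 1.5783 + 1.7338 + 0.7397 + 1.9972 + 1.2638 + 0.8899 = 13.5037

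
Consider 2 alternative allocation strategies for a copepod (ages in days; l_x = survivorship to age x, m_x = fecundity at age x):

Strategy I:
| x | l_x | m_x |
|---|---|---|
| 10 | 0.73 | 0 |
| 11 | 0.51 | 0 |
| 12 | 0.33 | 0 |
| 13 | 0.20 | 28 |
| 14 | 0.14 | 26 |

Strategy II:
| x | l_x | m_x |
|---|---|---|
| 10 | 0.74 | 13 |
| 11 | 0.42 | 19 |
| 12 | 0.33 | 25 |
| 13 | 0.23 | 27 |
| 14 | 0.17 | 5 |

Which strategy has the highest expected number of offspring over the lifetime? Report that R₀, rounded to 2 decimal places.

32.91

Strategy I: R₀ = 0.73×0 + 0.51×0 + 0.33×0 + 0.20×28 + 0.14×26 = 9.2400
Strategy II: R₀ = 0.74×13 + 0.42×19 + 0.33×25 + 0.23×27 + 0.17×5 = 32.9100
Highest R₀: strategy II with 32.9100.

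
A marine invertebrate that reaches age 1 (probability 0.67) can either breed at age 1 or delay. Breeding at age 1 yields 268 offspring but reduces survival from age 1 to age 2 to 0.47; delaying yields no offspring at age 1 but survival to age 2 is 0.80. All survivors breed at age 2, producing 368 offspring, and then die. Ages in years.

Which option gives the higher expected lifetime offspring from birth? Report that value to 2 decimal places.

295.44

breed at age 1: R₀ = 0.67 × (268 + 0.47 × 368) = 0.67 × 440.9600 = 295.4432
delay to age 2: R₀ = 0.67 × (0.80 × 368) = 0.67 × 294.4000 = 197.2480
Higher: breed at age 1 (295.4432).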